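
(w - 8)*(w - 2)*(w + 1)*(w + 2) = w^4 - 7*w^3 - 12*w^2 + 28*w + 32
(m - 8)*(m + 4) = m^2 - 4*m - 32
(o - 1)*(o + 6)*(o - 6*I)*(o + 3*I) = o^4 + 5*o^3 - 3*I*o^3 + 12*o^2 - 15*I*o^2 + 90*o + 18*I*o - 108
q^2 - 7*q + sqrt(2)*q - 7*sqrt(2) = (q - 7)*(q + sqrt(2))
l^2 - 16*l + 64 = (l - 8)^2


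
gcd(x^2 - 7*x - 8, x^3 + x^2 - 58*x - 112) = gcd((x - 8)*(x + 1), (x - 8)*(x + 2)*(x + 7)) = x - 8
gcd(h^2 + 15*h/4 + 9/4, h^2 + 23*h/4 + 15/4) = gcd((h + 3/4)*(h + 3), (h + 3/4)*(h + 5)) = h + 3/4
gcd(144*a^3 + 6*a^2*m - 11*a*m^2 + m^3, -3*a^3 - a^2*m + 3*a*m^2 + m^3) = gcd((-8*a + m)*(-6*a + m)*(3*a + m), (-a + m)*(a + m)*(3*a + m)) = 3*a + m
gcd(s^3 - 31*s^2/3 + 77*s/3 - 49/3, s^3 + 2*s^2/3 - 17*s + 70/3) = s - 7/3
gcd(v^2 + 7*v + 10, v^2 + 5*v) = v + 5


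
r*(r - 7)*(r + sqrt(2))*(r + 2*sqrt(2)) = r^4 - 7*r^3 + 3*sqrt(2)*r^3 - 21*sqrt(2)*r^2 + 4*r^2 - 28*r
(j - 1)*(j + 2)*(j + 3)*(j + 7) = j^4 + 11*j^3 + 29*j^2 + j - 42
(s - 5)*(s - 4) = s^2 - 9*s + 20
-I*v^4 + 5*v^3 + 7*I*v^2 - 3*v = v*(v + I)*(v + 3*I)*(-I*v + 1)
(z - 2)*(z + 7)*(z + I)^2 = z^4 + 5*z^3 + 2*I*z^3 - 15*z^2 + 10*I*z^2 - 5*z - 28*I*z + 14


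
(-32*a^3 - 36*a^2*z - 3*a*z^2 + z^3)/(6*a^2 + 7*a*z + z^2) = (-32*a^2 - 4*a*z + z^2)/(6*a + z)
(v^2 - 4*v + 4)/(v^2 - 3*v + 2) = (v - 2)/(v - 1)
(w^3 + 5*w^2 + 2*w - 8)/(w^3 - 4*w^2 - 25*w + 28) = (w + 2)/(w - 7)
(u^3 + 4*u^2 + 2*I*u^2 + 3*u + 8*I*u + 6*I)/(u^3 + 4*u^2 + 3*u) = (u + 2*I)/u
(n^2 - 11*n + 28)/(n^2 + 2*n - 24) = (n - 7)/(n + 6)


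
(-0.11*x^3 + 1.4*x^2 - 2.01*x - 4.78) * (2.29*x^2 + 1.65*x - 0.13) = -0.2519*x^5 + 3.0245*x^4 - 2.2786*x^3 - 14.4447*x^2 - 7.6257*x + 0.6214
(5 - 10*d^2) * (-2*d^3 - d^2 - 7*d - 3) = 20*d^5 + 10*d^4 + 60*d^3 + 25*d^2 - 35*d - 15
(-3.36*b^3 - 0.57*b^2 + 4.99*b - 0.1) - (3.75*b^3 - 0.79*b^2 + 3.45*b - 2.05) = -7.11*b^3 + 0.22*b^2 + 1.54*b + 1.95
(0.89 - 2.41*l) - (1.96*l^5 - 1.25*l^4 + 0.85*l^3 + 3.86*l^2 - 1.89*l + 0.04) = -1.96*l^5 + 1.25*l^4 - 0.85*l^3 - 3.86*l^2 - 0.52*l + 0.85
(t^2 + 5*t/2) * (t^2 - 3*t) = t^4 - t^3/2 - 15*t^2/2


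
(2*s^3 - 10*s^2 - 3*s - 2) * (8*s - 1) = 16*s^4 - 82*s^3 - 14*s^2 - 13*s + 2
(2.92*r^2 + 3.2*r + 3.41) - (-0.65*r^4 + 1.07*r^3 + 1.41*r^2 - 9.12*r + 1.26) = 0.65*r^4 - 1.07*r^3 + 1.51*r^2 + 12.32*r + 2.15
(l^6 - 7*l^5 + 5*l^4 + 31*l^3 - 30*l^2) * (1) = l^6 - 7*l^5 + 5*l^4 + 31*l^3 - 30*l^2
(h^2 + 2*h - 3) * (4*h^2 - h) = 4*h^4 + 7*h^3 - 14*h^2 + 3*h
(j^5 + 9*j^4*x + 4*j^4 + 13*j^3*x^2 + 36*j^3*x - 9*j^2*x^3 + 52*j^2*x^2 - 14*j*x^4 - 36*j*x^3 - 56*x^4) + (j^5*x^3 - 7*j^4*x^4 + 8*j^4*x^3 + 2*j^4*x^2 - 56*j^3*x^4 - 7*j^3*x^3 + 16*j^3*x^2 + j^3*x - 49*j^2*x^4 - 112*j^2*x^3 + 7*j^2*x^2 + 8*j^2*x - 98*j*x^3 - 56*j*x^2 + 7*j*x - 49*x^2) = j^5*x^3 + j^5 - 7*j^4*x^4 + 8*j^4*x^3 + 2*j^4*x^2 + 9*j^4*x + 4*j^4 - 56*j^3*x^4 - 7*j^3*x^3 + 29*j^3*x^2 + 37*j^3*x - 49*j^2*x^4 - 121*j^2*x^3 + 59*j^2*x^2 + 8*j^2*x - 14*j*x^4 - 134*j*x^3 - 56*j*x^2 + 7*j*x - 56*x^4 - 49*x^2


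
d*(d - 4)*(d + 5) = d^3 + d^2 - 20*d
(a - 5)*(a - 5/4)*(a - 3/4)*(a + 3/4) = a^4 - 25*a^3/4 + 91*a^2/16 + 225*a/64 - 225/64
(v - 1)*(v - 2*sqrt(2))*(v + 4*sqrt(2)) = v^3 - v^2 + 2*sqrt(2)*v^2 - 16*v - 2*sqrt(2)*v + 16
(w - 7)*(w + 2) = w^2 - 5*w - 14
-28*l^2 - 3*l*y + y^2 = (-7*l + y)*(4*l + y)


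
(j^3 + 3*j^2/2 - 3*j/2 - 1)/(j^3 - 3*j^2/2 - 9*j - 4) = (j - 1)/(j - 4)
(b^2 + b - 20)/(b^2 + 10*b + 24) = (b^2 + b - 20)/(b^2 + 10*b + 24)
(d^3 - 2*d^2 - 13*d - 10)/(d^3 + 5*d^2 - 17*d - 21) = (d^2 - 3*d - 10)/(d^2 + 4*d - 21)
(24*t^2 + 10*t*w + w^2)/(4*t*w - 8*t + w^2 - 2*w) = (6*t + w)/(w - 2)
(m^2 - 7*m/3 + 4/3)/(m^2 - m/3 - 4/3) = (m - 1)/(m + 1)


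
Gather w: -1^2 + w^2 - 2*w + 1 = w^2 - 2*w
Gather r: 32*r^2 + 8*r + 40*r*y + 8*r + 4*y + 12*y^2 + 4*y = 32*r^2 + r*(40*y + 16) + 12*y^2 + 8*y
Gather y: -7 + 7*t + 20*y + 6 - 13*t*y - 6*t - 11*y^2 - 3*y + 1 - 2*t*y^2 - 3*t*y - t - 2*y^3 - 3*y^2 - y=-2*y^3 + y^2*(-2*t - 14) + y*(16 - 16*t)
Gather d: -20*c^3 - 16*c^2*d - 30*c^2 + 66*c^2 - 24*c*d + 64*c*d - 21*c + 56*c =-20*c^3 + 36*c^2 + 35*c + d*(-16*c^2 + 40*c)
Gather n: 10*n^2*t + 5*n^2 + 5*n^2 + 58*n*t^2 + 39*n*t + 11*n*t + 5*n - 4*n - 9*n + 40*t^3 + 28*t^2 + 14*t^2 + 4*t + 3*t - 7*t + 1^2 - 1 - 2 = n^2*(10*t + 10) + n*(58*t^2 + 50*t - 8) + 40*t^3 + 42*t^2 - 2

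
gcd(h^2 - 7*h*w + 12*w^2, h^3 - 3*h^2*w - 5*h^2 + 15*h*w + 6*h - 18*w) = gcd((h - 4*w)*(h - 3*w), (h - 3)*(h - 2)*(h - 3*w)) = -h + 3*w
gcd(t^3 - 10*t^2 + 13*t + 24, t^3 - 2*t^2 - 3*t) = t^2 - 2*t - 3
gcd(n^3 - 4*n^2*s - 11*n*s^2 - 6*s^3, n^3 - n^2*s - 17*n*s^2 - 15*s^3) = n + s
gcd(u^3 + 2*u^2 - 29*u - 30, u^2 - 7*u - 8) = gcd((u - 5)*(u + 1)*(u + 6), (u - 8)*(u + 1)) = u + 1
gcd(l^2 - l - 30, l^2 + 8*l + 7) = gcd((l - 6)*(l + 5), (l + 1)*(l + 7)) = 1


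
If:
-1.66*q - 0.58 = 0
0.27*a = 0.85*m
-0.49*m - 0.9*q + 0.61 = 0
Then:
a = 5.94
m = 1.89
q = -0.35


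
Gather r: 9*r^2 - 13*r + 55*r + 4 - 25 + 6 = 9*r^2 + 42*r - 15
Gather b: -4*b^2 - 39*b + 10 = -4*b^2 - 39*b + 10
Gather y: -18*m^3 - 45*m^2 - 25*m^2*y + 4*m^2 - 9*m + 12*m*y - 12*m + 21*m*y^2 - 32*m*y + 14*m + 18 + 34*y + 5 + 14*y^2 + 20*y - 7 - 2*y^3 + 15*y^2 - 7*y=-18*m^3 - 41*m^2 - 7*m - 2*y^3 + y^2*(21*m + 29) + y*(-25*m^2 - 20*m + 47) + 16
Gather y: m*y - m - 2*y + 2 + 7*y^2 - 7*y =-m + 7*y^2 + y*(m - 9) + 2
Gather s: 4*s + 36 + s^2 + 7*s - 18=s^2 + 11*s + 18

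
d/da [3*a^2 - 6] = 6*a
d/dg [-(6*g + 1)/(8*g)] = 1/(8*g^2)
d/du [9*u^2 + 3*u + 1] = 18*u + 3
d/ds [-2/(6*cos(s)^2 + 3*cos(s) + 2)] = -6*(4*cos(s) + 1)*sin(s)/(6*cos(s)^2 + 3*cos(s) + 2)^2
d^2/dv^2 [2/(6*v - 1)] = 144/(6*v - 1)^3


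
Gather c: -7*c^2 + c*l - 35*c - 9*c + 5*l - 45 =-7*c^2 + c*(l - 44) + 5*l - 45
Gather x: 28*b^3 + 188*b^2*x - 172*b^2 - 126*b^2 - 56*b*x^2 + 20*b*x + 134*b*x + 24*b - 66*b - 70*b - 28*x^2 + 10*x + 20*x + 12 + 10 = 28*b^3 - 298*b^2 - 112*b + x^2*(-56*b - 28) + x*(188*b^2 + 154*b + 30) + 22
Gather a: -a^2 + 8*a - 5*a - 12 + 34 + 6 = -a^2 + 3*a + 28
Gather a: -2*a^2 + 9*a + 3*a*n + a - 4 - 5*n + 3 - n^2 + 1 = -2*a^2 + a*(3*n + 10) - n^2 - 5*n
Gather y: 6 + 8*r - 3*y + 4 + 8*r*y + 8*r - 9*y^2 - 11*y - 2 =16*r - 9*y^2 + y*(8*r - 14) + 8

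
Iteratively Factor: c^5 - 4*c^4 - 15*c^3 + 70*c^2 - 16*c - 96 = (c - 4)*(c^4 - 15*c^2 + 10*c + 24) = (c - 4)*(c + 1)*(c^3 - c^2 - 14*c + 24) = (c - 4)*(c + 1)*(c + 4)*(c^2 - 5*c + 6) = (c - 4)*(c - 2)*(c + 1)*(c + 4)*(c - 3)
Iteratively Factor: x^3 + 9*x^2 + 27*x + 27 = (x + 3)*(x^2 + 6*x + 9) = (x + 3)^2*(x + 3)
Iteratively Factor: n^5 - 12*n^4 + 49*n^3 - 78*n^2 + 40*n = (n - 4)*(n^4 - 8*n^3 + 17*n^2 - 10*n) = (n - 4)*(n - 1)*(n^3 - 7*n^2 + 10*n) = (n - 5)*(n - 4)*(n - 1)*(n^2 - 2*n) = n*(n - 5)*(n - 4)*(n - 1)*(n - 2)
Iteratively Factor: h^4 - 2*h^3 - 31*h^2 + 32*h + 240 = (h + 3)*(h^3 - 5*h^2 - 16*h + 80) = (h - 5)*(h + 3)*(h^2 - 16) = (h - 5)*(h + 3)*(h + 4)*(h - 4)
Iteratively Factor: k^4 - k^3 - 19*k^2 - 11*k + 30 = (k + 2)*(k^3 - 3*k^2 - 13*k + 15) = (k + 2)*(k + 3)*(k^2 - 6*k + 5) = (k - 1)*(k + 2)*(k + 3)*(k - 5)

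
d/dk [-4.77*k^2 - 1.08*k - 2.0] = -9.54*k - 1.08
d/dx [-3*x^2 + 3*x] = 3 - 6*x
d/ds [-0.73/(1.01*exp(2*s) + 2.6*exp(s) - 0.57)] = (1.4746*exp(s) + 1.898)*exp(s)/(1.01*exp(2*s) + 2.6*exp(s) - 0.57)^2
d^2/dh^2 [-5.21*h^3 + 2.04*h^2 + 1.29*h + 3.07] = 4.08 - 31.26*h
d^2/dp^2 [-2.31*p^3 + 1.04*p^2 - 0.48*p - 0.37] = 2.08 - 13.86*p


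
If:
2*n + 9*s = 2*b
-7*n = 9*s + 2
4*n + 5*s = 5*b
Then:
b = -52/227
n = -70/227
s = 4/227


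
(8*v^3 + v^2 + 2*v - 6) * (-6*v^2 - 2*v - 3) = -48*v^5 - 22*v^4 - 38*v^3 + 29*v^2 + 6*v + 18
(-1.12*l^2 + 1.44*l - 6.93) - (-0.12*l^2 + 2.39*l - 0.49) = -1.0*l^2 - 0.95*l - 6.44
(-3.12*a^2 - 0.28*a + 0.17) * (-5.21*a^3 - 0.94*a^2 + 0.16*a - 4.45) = 16.2552*a^5 + 4.3916*a^4 - 1.1217*a^3 + 13.6794*a^2 + 1.2732*a - 0.7565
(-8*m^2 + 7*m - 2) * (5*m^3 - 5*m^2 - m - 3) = -40*m^5 + 75*m^4 - 37*m^3 + 27*m^2 - 19*m + 6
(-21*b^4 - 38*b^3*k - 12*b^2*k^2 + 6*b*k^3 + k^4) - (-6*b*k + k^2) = -21*b^4 - 38*b^3*k - 12*b^2*k^2 + 6*b*k^3 + 6*b*k + k^4 - k^2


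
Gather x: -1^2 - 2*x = -2*x - 1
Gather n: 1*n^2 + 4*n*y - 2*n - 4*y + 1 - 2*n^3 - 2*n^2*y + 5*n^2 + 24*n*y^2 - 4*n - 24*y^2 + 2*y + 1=-2*n^3 + n^2*(6 - 2*y) + n*(24*y^2 + 4*y - 6) - 24*y^2 - 2*y + 2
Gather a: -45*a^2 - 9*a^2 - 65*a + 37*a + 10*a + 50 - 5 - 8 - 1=-54*a^2 - 18*a + 36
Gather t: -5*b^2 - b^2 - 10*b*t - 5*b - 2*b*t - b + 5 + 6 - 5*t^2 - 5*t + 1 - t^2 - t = -6*b^2 - 6*b - 6*t^2 + t*(-12*b - 6) + 12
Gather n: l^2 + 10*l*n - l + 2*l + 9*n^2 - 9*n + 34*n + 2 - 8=l^2 + l + 9*n^2 + n*(10*l + 25) - 6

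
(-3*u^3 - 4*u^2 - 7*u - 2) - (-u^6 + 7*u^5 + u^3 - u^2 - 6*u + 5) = u^6 - 7*u^5 - 4*u^3 - 3*u^2 - u - 7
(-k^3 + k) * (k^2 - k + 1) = -k^5 + k^4 - k^2 + k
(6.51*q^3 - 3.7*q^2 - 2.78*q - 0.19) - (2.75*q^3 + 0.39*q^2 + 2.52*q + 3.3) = 3.76*q^3 - 4.09*q^2 - 5.3*q - 3.49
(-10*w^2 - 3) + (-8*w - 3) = -10*w^2 - 8*w - 6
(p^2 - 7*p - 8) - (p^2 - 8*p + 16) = p - 24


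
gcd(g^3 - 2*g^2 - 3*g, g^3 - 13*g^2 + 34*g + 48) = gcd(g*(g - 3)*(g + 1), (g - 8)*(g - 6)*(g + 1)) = g + 1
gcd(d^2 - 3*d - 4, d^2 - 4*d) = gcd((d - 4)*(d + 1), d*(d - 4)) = d - 4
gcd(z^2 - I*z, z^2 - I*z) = z^2 - I*z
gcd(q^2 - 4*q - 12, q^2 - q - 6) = q + 2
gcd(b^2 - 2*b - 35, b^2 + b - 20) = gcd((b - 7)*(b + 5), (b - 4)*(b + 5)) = b + 5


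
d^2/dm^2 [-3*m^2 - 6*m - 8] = -6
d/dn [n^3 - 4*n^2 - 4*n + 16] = 3*n^2 - 8*n - 4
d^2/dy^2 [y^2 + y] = 2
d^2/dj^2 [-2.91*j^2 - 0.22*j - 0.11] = -5.82000000000000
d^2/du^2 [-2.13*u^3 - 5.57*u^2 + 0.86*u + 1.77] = -12.78*u - 11.14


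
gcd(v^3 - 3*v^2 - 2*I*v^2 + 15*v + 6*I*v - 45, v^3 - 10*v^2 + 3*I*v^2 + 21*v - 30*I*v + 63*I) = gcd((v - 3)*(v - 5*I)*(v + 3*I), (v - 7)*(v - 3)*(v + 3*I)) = v^2 + v*(-3 + 3*I) - 9*I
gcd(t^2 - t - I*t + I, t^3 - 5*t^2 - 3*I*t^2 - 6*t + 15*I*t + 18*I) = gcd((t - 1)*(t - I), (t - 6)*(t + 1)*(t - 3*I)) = 1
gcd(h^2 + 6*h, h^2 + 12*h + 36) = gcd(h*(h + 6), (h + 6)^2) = h + 6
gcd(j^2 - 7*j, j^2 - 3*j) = j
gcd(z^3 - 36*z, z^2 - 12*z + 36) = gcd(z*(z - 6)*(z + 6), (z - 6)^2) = z - 6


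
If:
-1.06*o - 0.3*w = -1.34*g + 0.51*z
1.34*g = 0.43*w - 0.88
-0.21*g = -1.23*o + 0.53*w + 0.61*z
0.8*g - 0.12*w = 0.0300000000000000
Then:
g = 0.65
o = 0.75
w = 4.06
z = -2.24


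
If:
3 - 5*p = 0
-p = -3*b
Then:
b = 1/5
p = 3/5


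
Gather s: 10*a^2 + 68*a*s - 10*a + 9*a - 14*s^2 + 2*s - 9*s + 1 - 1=10*a^2 - a - 14*s^2 + s*(68*a - 7)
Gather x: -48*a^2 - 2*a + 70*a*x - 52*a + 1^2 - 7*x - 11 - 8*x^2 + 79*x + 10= -48*a^2 - 54*a - 8*x^2 + x*(70*a + 72)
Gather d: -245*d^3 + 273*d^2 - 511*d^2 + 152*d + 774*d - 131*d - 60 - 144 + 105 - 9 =-245*d^3 - 238*d^2 + 795*d - 108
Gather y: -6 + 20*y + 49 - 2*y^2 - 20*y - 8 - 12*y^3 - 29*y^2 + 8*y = -12*y^3 - 31*y^2 + 8*y + 35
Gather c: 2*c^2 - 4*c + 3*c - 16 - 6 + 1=2*c^2 - c - 21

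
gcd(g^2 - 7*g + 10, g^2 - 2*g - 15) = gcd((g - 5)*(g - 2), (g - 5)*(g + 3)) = g - 5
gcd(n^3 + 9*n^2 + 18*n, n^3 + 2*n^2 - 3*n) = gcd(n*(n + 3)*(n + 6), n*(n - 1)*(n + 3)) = n^2 + 3*n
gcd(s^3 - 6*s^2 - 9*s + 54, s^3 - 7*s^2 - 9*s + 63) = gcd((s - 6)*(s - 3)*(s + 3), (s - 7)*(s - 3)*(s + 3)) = s^2 - 9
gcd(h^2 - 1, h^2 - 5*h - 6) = h + 1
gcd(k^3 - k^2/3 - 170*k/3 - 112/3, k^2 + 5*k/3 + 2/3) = k + 2/3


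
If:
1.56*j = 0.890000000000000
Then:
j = 0.57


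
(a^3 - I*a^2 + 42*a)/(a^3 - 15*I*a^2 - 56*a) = (a + 6*I)/(a - 8*I)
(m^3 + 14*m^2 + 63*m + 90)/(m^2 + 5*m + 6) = (m^2 + 11*m + 30)/(m + 2)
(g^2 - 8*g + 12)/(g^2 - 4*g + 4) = (g - 6)/(g - 2)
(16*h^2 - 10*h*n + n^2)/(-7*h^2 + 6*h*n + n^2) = (16*h^2 - 10*h*n + n^2)/(-7*h^2 + 6*h*n + n^2)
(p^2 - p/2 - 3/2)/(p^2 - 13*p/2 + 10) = (2*p^2 - p - 3)/(2*p^2 - 13*p + 20)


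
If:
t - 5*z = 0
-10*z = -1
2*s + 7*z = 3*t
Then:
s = 2/5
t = 1/2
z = 1/10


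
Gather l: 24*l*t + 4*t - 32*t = 24*l*t - 28*t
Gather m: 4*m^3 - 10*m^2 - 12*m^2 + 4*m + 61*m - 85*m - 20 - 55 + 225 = 4*m^3 - 22*m^2 - 20*m + 150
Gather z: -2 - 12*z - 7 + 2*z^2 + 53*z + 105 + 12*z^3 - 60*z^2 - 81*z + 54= 12*z^3 - 58*z^2 - 40*z + 150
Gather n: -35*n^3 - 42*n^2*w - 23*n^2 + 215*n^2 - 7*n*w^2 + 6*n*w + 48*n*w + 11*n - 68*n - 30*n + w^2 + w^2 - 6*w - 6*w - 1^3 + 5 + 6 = -35*n^3 + n^2*(192 - 42*w) + n*(-7*w^2 + 54*w - 87) + 2*w^2 - 12*w + 10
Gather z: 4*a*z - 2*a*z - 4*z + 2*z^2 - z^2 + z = z^2 + z*(2*a - 3)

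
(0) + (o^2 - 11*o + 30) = o^2 - 11*o + 30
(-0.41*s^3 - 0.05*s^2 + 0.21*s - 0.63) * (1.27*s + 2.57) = -0.5207*s^4 - 1.1172*s^3 + 0.1382*s^2 - 0.2604*s - 1.6191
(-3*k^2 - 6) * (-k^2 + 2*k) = 3*k^4 - 6*k^3 + 6*k^2 - 12*k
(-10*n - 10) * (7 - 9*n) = 90*n^2 + 20*n - 70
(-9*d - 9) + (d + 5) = -8*d - 4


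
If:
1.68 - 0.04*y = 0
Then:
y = 42.00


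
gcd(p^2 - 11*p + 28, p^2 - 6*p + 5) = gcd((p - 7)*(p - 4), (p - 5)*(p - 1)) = 1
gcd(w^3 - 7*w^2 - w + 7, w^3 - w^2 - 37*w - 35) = w^2 - 6*w - 7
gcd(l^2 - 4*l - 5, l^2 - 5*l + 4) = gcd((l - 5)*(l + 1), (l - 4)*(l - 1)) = 1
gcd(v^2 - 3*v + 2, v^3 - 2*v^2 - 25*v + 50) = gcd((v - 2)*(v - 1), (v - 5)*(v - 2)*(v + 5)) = v - 2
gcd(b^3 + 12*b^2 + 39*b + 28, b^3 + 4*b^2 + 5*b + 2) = b + 1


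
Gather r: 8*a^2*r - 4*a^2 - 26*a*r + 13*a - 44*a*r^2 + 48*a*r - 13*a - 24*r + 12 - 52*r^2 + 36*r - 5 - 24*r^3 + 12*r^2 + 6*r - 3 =-4*a^2 - 24*r^3 + r^2*(-44*a - 40) + r*(8*a^2 + 22*a + 18) + 4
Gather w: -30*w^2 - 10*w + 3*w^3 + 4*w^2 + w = 3*w^3 - 26*w^2 - 9*w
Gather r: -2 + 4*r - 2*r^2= -2*r^2 + 4*r - 2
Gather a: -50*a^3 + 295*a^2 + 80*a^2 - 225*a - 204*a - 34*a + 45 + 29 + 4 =-50*a^3 + 375*a^2 - 463*a + 78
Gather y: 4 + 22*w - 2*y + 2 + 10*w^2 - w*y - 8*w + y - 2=10*w^2 + 14*w + y*(-w - 1) + 4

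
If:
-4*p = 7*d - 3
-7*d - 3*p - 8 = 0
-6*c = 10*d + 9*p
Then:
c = -283/42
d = -41/7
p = 11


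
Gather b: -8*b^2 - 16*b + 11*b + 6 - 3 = -8*b^2 - 5*b + 3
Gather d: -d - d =-2*d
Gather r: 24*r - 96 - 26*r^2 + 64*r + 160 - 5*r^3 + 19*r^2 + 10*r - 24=-5*r^3 - 7*r^2 + 98*r + 40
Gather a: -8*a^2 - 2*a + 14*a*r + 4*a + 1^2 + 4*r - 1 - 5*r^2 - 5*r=-8*a^2 + a*(14*r + 2) - 5*r^2 - r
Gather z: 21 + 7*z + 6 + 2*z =9*z + 27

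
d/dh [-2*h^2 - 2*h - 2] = -4*h - 2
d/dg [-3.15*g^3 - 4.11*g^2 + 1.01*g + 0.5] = -9.45*g^2 - 8.22*g + 1.01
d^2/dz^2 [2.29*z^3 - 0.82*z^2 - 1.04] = 13.74*z - 1.64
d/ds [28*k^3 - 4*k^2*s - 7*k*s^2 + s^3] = -4*k^2 - 14*k*s + 3*s^2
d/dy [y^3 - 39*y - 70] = 3*y^2 - 39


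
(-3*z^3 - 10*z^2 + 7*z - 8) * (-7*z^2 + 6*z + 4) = 21*z^5 + 52*z^4 - 121*z^3 + 58*z^2 - 20*z - 32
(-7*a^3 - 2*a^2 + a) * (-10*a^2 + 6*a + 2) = 70*a^5 - 22*a^4 - 36*a^3 + 2*a^2 + 2*a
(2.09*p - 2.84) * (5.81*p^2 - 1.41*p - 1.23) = 12.1429*p^3 - 19.4473*p^2 + 1.4337*p + 3.4932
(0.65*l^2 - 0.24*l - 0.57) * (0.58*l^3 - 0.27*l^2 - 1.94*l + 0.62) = 0.377*l^5 - 0.3147*l^4 - 1.5268*l^3 + 1.0225*l^2 + 0.957*l - 0.3534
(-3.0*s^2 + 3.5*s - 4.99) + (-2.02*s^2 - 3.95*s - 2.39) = -5.02*s^2 - 0.45*s - 7.38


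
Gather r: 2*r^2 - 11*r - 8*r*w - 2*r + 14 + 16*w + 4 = 2*r^2 + r*(-8*w - 13) + 16*w + 18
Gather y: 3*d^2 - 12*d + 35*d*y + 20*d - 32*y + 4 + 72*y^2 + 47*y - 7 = 3*d^2 + 8*d + 72*y^2 + y*(35*d + 15) - 3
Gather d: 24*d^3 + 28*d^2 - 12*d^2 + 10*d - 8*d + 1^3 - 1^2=24*d^3 + 16*d^2 + 2*d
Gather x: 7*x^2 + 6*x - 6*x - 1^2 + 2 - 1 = 7*x^2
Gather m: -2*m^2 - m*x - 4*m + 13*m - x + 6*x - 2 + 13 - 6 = -2*m^2 + m*(9 - x) + 5*x + 5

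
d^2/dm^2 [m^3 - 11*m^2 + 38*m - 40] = 6*m - 22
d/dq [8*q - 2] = 8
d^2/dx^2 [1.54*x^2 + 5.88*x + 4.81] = 3.08000000000000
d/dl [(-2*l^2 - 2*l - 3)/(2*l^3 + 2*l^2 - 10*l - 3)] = 2*(2*l^4 + 4*l^3 + 21*l^2 + 12*l - 12)/(4*l^6 + 8*l^5 - 36*l^4 - 52*l^3 + 88*l^2 + 60*l + 9)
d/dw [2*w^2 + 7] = 4*w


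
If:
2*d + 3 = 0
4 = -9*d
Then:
No Solution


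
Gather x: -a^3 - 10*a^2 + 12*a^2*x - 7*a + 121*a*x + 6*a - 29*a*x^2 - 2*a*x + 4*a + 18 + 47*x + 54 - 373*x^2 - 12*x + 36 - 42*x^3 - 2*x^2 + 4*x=-a^3 - 10*a^2 + 3*a - 42*x^3 + x^2*(-29*a - 375) + x*(12*a^2 + 119*a + 39) + 108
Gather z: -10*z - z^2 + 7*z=-z^2 - 3*z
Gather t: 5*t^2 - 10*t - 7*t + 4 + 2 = 5*t^2 - 17*t + 6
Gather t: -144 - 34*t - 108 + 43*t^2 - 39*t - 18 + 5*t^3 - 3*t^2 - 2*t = 5*t^3 + 40*t^2 - 75*t - 270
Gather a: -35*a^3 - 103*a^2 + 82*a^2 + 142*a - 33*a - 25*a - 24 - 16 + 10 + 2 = -35*a^3 - 21*a^2 + 84*a - 28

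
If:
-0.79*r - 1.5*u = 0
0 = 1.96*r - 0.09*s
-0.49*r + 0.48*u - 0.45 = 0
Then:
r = -0.61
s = -13.19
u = 0.32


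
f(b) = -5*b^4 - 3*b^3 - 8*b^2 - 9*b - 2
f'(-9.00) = 13986.00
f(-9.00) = -31187.00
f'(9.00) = -15462.00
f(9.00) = -35723.00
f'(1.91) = -211.75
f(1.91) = -135.82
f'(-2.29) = 220.62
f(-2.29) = -124.82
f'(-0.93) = 14.18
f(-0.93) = -1.88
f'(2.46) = -400.56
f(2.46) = -300.32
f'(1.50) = -120.75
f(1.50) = -68.94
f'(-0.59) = 1.41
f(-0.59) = 0.54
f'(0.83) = -39.92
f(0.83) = -19.07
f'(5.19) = -3130.43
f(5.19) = -4311.36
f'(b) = -20*b^3 - 9*b^2 - 16*b - 9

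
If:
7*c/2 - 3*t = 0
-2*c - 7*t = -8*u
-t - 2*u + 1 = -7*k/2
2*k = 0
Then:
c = 24/89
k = 0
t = 28/89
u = 61/178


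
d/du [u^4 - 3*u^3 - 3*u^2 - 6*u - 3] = 4*u^3 - 9*u^2 - 6*u - 6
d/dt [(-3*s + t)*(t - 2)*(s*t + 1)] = -s*(3*s - t)*(t - 2) - (3*s - t)*(s*t + 1) + (t - 2)*(s*t + 1)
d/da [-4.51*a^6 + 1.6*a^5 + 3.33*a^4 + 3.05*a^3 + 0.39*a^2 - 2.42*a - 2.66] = -27.06*a^5 + 8.0*a^4 + 13.32*a^3 + 9.15*a^2 + 0.78*a - 2.42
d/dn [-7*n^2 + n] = 1 - 14*n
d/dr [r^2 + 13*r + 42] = 2*r + 13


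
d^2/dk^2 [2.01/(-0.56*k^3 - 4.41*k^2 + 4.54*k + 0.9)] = ((6.7536*k + 17.7282)*(0.56*k^3 + 4.41*k^2 - 4.54*k - 0.9) - 2.01*(1.68*k^2 + 8.82*k - 4.54)*(3.36*k^2 + 17.64*k - 9.08))/(0.56*k^3 + 4.41*k^2 - 4.54*k - 0.9)^3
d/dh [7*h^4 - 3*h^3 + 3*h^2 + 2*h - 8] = 28*h^3 - 9*h^2 + 6*h + 2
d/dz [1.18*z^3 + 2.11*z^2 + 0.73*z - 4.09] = 3.54*z^2 + 4.22*z + 0.73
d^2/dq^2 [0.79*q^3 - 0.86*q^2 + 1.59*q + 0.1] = 4.74*q - 1.72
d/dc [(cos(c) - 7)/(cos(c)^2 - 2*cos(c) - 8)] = (cos(c)^2 - 14*cos(c) + 22)*sin(c)/(sin(c)^2 + 2*cos(c) + 7)^2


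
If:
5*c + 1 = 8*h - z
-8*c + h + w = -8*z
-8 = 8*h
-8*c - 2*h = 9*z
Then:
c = -83/37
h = -1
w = -1283/37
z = 82/37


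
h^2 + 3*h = h*(h + 3)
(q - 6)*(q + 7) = q^2 + q - 42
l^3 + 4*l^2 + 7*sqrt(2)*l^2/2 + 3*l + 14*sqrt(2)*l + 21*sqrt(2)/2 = (l + 1)*(l + 3)*(l + 7*sqrt(2)/2)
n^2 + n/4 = n*(n + 1/4)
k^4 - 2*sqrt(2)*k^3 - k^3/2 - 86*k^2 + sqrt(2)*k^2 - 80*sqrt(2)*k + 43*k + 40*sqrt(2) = (k - 1/2)*(k - 8*sqrt(2))*(k + sqrt(2))*(k + 5*sqrt(2))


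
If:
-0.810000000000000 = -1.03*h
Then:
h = 0.79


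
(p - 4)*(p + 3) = p^2 - p - 12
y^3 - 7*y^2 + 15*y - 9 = (y - 3)^2*(y - 1)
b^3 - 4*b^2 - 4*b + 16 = (b - 4)*(b - 2)*(b + 2)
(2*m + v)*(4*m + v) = 8*m^2 + 6*m*v + v^2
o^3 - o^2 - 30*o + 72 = (o - 4)*(o - 3)*(o + 6)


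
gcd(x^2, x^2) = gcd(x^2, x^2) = x^2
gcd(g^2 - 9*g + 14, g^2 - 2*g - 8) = 1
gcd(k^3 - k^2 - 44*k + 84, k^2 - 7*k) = 1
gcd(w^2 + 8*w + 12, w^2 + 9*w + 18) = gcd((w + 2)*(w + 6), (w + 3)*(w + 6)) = w + 6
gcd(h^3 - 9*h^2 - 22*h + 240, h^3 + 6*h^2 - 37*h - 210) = h^2 - h - 30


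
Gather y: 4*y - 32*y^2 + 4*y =-32*y^2 + 8*y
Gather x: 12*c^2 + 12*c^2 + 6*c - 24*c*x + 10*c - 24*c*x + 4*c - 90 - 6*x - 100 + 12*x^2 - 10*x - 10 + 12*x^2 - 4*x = 24*c^2 + 20*c + 24*x^2 + x*(-48*c - 20) - 200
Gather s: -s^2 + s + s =-s^2 + 2*s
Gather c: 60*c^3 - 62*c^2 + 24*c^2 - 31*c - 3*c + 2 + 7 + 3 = 60*c^3 - 38*c^2 - 34*c + 12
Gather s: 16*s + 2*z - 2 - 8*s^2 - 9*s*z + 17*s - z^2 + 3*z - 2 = -8*s^2 + s*(33 - 9*z) - z^2 + 5*z - 4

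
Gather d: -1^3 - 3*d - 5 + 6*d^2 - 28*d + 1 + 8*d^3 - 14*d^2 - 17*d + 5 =8*d^3 - 8*d^2 - 48*d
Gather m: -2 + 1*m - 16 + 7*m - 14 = 8*m - 32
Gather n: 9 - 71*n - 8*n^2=-8*n^2 - 71*n + 9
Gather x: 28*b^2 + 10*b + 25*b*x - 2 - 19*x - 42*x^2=28*b^2 + 10*b - 42*x^2 + x*(25*b - 19) - 2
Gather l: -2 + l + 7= l + 5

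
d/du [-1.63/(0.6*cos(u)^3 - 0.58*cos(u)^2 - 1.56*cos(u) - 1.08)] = (-2.934*cos(u)^2 + 1.8908*cos(u) + 2.5428)*sin(u)/(-0.6*cos(u)^3 + 0.58*cos(u)^2 + 1.56*cos(u) + 1.08)^2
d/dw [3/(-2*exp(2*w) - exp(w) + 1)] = (12*exp(w) + 3)*exp(w)/(2*exp(2*w) + exp(w) - 1)^2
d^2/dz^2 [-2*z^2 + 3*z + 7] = -4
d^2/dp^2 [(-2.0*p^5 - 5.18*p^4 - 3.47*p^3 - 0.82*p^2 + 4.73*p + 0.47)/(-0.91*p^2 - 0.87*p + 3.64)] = (9.9372*p^7 + 33.913516*p^6 - 76.474764*p^5 - 269.43294*p^4 + 286.628344*p^3 + 771.624126*p^2 + 179.618166*p - 12.053726)/(0.753571*p^6 + 2.161341*p^5 - 6.976515*p^4 - 16.632225*p^3 + 27.90606*p^2 + 34.581456*p - 48.228544)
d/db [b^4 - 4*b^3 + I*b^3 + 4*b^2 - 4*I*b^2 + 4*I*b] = 4*b^3 + 3*b^2*(-4 + I) + 8*b*(1 - I) + 4*I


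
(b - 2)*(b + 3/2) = b^2 - b/2 - 3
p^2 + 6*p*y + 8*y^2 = (p + 2*y)*(p + 4*y)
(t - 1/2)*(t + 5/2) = t^2 + 2*t - 5/4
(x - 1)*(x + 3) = x^2 + 2*x - 3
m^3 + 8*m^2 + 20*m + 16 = (m + 2)^2*(m + 4)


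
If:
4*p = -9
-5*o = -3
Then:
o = 3/5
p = -9/4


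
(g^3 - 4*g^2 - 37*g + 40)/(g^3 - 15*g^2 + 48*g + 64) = (g^2 + 4*g - 5)/(g^2 - 7*g - 8)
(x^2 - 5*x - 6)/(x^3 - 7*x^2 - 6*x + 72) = (x + 1)/(x^2 - x - 12)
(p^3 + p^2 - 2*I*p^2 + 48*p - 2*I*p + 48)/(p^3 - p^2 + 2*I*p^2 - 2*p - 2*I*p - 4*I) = (p^2 - 2*I*p + 48)/(p^2 + 2*p*(-1 + I) - 4*I)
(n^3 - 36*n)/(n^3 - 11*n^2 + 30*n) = (n + 6)/(n - 5)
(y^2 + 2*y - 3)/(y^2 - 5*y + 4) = (y + 3)/(y - 4)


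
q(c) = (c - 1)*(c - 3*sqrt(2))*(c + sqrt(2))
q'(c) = (c - 1)*(c - 3*sqrt(2)) + (c - 1)*(c + sqrt(2)) + (c - 3*sqrt(2))*(c + sqrt(2))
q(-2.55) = -27.39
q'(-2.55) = 35.86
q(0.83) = 1.30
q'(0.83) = -7.46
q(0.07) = 5.76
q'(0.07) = -3.69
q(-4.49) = -147.46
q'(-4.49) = 91.69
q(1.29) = -2.32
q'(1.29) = -8.06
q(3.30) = -10.22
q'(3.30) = 4.23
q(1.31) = -2.48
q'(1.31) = -8.05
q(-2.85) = -39.21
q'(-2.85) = 43.02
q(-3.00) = -45.94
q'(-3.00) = 46.80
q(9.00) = 396.35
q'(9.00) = 170.92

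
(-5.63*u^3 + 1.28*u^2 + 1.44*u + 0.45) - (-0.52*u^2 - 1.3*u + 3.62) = -5.63*u^3 + 1.8*u^2 + 2.74*u - 3.17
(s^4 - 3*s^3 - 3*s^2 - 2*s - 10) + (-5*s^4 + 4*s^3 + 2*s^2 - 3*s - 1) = -4*s^4 + s^3 - s^2 - 5*s - 11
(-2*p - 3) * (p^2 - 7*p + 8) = -2*p^3 + 11*p^2 + 5*p - 24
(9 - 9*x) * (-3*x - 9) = 27*x^2 + 54*x - 81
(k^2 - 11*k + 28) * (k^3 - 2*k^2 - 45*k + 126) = k^5 - 13*k^4 + 5*k^3 + 565*k^2 - 2646*k + 3528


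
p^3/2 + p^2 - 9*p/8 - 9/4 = (p/2 + 1)*(p - 3/2)*(p + 3/2)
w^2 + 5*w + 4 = (w + 1)*(w + 4)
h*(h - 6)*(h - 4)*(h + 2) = h^4 - 8*h^3 + 4*h^2 + 48*h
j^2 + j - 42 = (j - 6)*(j + 7)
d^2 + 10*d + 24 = (d + 4)*(d + 6)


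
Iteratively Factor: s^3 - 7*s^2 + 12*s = (s)*(s^2 - 7*s + 12) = s*(s - 4)*(s - 3)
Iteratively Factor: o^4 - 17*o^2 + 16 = (o - 4)*(o^3 + 4*o^2 - o - 4) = (o - 4)*(o + 1)*(o^2 + 3*o - 4) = (o - 4)*(o - 1)*(o + 1)*(o + 4)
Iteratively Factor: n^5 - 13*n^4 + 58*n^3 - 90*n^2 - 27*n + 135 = (n + 1)*(n^4 - 14*n^3 + 72*n^2 - 162*n + 135) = (n - 5)*(n + 1)*(n^3 - 9*n^2 + 27*n - 27) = (n - 5)*(n - 3)*(n + 1)*(n^2 - 6*n + 9) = (n - 5)*(n - 3)^2*(n + 1)*(n - 3)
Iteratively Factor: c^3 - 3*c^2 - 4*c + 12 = (c - 3)*(c^2 - 4) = (c - 3)*(c - 2)*(c + 2)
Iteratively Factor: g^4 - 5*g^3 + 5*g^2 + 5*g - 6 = (g + 1)*(g^3 - 6*g^2 + 11*g - 6) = (g - 3)*(g + 1)*(g^2 - 3*g + 2) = (g - 3)*(g - 1)*(g + 1)*(g - 2)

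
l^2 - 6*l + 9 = (l - 3)^2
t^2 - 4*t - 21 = (t - 7)*(t + 3)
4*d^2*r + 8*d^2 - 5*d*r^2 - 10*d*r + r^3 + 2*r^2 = (-4*d + r)*(-d + r)*(r + 2)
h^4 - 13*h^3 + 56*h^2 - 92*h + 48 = (h - 6)*(h - 4)*(h - 2)*(h - 1)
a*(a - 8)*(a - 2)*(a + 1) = a^4 - 9*a^3 + 6*a^2 + 16*a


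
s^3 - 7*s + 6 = (s - 2)*(s - 1)*(s + 3)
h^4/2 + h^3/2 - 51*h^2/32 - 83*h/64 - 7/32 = (h/2 + 1)*(h - 7/4)*(h + 1/4)*(h + 1/2)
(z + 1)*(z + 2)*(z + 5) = z^3 + 8*z^2 + 17*z + 10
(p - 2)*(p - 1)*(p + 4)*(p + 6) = p^4 + 7*p^3 - 4*p^2 - 52*p + 48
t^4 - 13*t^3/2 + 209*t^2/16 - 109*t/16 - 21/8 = (t - 3)*(t - 2)*(t - 7/4)*(t + 1/4)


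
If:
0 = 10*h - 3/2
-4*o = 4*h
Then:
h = 3/20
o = -3/20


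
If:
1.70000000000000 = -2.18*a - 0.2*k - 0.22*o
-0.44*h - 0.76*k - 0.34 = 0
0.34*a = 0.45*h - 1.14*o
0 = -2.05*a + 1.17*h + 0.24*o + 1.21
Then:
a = -0.79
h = -2.29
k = 0.88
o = -0.67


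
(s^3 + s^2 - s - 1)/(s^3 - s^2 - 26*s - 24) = (s^2 - 1)/(s^2 - 2*s - 24)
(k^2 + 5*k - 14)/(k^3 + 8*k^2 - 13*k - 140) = (k - 2)/(k^2 + k - 20)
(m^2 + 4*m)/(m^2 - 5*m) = (m + 4)/(m - 5)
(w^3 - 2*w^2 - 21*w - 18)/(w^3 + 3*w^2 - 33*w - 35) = (w^2 - 3*w - 18)/(w^2 + 2*w - 35)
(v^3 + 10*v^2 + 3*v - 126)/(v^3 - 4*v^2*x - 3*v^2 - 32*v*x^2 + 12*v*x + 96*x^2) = (-v^2 - 13*v - 42)/(-v^2 + 4*v*x + 32*x^2)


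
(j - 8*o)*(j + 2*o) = j^2 - 6*j*o - 16*o^2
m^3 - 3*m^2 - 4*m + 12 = (m - 3)*(m - 2)*(m + 2)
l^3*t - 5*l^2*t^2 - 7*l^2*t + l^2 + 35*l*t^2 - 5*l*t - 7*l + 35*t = (l - 7)*(l - 5*t)*(l*t + 1)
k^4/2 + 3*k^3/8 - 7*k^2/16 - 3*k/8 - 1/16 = (k/2 + 1/4)*(k - 1)*(k + 1/4)*(k + 1)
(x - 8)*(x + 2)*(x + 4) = x^3 - 2*x^2 - 40*x - 64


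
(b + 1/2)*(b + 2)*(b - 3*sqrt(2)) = b^3 - 3*sqrt(2)*b^2 + 5*b^2/2 - 15*sqrt(2)*b/2 + b - 3*sqrt(2)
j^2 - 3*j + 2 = (j - 2)*(j - 1)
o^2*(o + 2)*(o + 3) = o^4 + 5*o^3 + 6*o^2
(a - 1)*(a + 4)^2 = a^3 + 7*a^2 + 8*a - 16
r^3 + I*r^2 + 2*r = r*(r - I)*(r + 2*I)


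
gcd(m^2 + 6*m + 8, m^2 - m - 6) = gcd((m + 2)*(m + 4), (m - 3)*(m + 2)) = m + 2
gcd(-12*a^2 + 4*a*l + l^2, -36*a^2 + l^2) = 6*a + l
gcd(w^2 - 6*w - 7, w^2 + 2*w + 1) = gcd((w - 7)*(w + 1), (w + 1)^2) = w + 1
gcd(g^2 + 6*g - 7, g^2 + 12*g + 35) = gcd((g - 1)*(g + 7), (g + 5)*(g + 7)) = g + 7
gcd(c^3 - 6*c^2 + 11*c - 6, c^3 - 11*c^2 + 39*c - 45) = c - 3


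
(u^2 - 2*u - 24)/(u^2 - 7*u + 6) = (u + 4)/(u - 1)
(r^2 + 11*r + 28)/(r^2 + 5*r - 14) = (r + 4)/(r - 2)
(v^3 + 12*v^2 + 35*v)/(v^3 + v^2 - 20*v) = (v + 7)/(v - 4)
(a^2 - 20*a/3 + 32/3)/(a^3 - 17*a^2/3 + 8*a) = (a - 4)/(a*(a - 3))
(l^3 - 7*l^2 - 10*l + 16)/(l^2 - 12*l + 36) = (l^3 - 7*l^2 - 10*l + 16)/(l^2 - 12*l + 36)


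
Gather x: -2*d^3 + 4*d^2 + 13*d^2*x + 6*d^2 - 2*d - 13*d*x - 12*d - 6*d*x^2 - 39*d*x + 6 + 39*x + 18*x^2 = -2*d^3 + 10*d^2 - 14*d + x^2*(18 - 6*d) + x*(13*d^2 - 52*d + 39) + 6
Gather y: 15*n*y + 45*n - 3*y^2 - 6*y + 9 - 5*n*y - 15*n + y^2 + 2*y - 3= 30*n - 2*y^2 + y*(10*n - 4) + 6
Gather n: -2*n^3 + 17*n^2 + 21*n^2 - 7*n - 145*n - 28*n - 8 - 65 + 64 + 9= -2*n^3 + 38*n^2 - 180*n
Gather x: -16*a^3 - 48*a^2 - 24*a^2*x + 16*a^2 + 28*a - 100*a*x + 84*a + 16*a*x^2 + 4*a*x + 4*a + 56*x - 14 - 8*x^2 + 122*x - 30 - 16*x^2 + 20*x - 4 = -16*a^3 - 32*a^2 + 116*a + x^2*(16*a - 24) + x*(-24*a^2 - 96*a + 198) - 48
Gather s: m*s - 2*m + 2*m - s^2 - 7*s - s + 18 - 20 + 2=-s^2 + s*(m - 8)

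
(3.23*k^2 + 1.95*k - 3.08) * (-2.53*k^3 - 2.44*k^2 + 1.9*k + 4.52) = -8.1719*k^5 - 12.8147*k^4 + 9.1714*k^3 + 25.8198*k^2 + 2.962*k - 13.9216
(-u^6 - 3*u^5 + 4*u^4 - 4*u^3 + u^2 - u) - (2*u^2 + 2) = -u^6 - 3*u^5 + 4*u^4 - 4*u^3 - u^2 - u - 2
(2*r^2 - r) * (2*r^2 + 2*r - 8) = 4*r^4 + 2*r^3 - 18*r^2 + 8*r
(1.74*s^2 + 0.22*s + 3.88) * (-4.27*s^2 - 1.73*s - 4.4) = -7.4298*s^4 - 3.9496*s^3 - 24.6042*s^2 - 7.6804*s - 17.072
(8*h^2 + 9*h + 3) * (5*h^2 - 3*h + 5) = 40*h^4 + 21*h^3 + 28*h^2 + 36*h + 15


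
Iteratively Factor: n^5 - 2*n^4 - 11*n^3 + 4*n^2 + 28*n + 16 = (n - 2)*(n^4 - 11*n^2 - 18*n - 8) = (n - 2)*(n + 1)*(n^3 - n^2 - 10*n - 8) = (n - 4)*(n - 2)*(n + 1)*(n^2 + 3*n + 2) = (n - 4)*(n - 2)*(n + 1)^2*(n + 2)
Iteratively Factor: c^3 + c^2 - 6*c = (c + 3)*(c^2 - 2*c) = (c - 2)*(c + 3)*(c)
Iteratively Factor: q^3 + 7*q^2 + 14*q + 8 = (q + 1)*(q^2 + 6*q + 8) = (q + 1)*(q + 2)*(q + 4)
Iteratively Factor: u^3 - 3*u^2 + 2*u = (u)*(u^2 - 3*u + 2) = u*(u - 2)*(u - 1)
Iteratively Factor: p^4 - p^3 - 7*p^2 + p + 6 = (p - 3)*(p^3 + 2*p^2 - p - 2) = (p - 3)*(p + 2)*(p^2 - 1) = (p - 3)*(p - 1)*(p + 2)*(p + 1)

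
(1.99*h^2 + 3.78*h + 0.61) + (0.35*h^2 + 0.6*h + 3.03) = 2.34*h^2 + 4.38*h + 3.64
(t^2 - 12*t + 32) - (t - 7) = t^2 - 13*t + 39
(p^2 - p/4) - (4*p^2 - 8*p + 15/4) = -3*p^2 + 31*p/4 - 15/4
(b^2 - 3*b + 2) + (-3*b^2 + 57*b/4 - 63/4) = -2*b^2 + 45*b/4 - 55/4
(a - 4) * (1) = a - 4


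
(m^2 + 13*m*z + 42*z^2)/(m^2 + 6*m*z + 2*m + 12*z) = (m + 7*z)/(m + 2)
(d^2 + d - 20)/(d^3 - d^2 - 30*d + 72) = (d + 5)/(d^2 + 3*d - 18)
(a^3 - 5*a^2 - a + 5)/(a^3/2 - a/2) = 2 - 10/a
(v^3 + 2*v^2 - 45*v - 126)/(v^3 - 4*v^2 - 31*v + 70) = (v^2 + 9*v + 18)/(v^2 + 3*v - 10)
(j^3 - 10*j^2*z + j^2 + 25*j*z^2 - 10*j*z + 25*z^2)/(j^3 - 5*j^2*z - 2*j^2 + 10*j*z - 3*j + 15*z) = (j - 5*z)/(j - 3)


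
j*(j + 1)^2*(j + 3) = j^4 + 5*j^3 + 7*j^2 + 3*j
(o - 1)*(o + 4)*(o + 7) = o^3 + 10*o^2 + 17*o - 28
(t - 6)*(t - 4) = t^2 - 10*t + 24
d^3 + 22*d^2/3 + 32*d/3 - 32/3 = (d - 2/3)*(d + 4)^2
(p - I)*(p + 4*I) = p^2 + 3*I*p + 4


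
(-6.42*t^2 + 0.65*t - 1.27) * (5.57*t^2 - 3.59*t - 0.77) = -35.7594*t^4 + 26.6683*t^3 - 4.464*t^2 + 4.0588*t + 0.9779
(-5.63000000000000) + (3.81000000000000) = -1.82000000000000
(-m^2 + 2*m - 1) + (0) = -m^2 + 2*m - 1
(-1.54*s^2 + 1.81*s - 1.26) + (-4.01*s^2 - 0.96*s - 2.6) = -5.55*s^2 + 0.85*s - 3.86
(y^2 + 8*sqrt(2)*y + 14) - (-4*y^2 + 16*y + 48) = 5*y^2 - 16*y + 8*sqrt(2)*y - 34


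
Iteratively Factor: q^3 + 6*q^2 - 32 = (q + 4)*(q^2 + 2*q - 8) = (q - 2)*(q + 4)*(q + 4)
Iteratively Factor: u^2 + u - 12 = (u + 4)*(u - 3)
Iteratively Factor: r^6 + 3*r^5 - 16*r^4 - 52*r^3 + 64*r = (r + 4)*(r^5 - r^4 - 12*r^3 - 4*r^2 + 16*r) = r*(r + 4)*(r^4 - r^3 - 12*r^2 - 4*r + 16) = r*(r - 1)*(r + 4)*(r^3 - 12*r - 16) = r*(r - 4)*(r - 1)*(r + 4)*(r^2 + 4*r + 4) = r*(r - 4)*(r - 1)*(r + 2)*(r + 4)*(r + 2)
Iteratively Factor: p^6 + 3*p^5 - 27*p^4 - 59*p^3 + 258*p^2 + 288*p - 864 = (p + 4)*(p^5 - p^4 - 23*p^3 + 33*p^2 + 126*p - 216) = (p - 2)*(p + 4)*(p^4 + p^3 - 21*p^2 - 9*p + 108) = (p - 2)*(p + 4)^2*(p^3 - 3*p^2 - 9*p + 27) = (p - 3)*(p - 2)*(p + 4)^2*(p^2 - 9) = (p - 3)*(p - 2)*(p + 3)*(p + 4)^2*(p - 3)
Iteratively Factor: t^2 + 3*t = (t)*(t + 3)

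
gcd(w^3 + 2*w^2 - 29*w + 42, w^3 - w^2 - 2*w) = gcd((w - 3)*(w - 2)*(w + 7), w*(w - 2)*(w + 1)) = w - 2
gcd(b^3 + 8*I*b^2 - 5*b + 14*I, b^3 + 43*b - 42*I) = b^2 + 6*I*b + 7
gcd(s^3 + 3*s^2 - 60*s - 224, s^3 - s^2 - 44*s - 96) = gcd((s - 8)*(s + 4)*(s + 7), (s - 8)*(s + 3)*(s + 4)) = s^2 - 4*s - 32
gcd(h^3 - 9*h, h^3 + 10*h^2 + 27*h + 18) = h + 3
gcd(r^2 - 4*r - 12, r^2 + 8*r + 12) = r + 2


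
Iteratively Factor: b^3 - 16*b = (b - 4)*(b^2 + 4*b) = (b - 4)*(b + 4)*(b)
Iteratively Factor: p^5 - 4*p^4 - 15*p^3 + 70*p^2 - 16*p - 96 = (p - 4)*(p^4 - 15*p^2 + 10*p + 24) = (p - 4)*(p - 2)*(p^3 + 2*p^2 - 11*p - 12) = (p - 4)*(p - 2)*(p + 1)*(p^2 + p - 12) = (p - 4)*(p - 2)*(p + 1)*(p + 4)*(p - 3)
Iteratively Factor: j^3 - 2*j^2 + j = (j)*(j^2 - 2*j + 1) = j*(j - 1)*(j - 1)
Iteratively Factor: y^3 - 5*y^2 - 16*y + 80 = (y - 5)*(y^2 - 16) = (y - 5)*(y - 4)*(y + 4)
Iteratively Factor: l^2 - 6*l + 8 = (l - 4)*(l - 2)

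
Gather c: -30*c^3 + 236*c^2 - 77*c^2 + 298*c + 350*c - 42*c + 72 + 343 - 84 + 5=-30*c^3 + 159*c^2 + 606*c + 336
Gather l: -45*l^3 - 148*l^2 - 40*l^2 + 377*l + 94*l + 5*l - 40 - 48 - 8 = -45*l^3 - 188*l^2 + 476*l - 96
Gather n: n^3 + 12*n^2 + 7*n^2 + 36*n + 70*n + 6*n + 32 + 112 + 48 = n^3 + 19*n^2 + 112*n + 192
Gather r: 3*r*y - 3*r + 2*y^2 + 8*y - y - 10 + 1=r*(3*y - 3) + 2*y^2 + 7*y - 9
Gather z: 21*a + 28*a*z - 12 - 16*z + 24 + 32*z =21*a + z*(28*a + 16) + 12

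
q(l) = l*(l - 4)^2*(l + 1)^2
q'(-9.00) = 50128.00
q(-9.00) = -97344.00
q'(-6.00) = 11500.00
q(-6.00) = -15000.00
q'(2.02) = 10.63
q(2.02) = 72.23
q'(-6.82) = 18258.34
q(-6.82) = -27044.87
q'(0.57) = 40.42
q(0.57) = 16.53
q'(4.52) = 164.97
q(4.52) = 37.24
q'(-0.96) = -1.83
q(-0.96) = -0.04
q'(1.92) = 17.30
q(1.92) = 70.83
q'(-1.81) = 134.93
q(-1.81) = -40.09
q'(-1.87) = 154.81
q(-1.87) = -48.77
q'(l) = l*(l - 4)^2*(2*l + 2) + l*(l + 1)^2*(2*l - 8) + (l - 4)^2*(l + 1)^2 = 5*l^4 - 24*l^3 + 3*l^2 + 48*l + 16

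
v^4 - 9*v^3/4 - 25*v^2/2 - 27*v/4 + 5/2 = (v - 5)*(v - 1/4)*(v + 1)*(v + 2)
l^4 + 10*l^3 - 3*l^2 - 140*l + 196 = (l - 2)^2*(l + 7)^2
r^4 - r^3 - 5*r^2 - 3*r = r*(r - 3)*(r + 1)^2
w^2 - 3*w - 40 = (w - 8)*(w + 5)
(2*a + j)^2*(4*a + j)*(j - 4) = 16*a^3*j - 64*a^3 + 20*a^2*j^2 - 80*a^2*j + 8*a*j^3 - 32*a*j^2 + j^4 - 4*j^3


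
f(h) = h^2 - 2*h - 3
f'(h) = 2*h - 2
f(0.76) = -3.94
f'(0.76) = -0.48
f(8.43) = 51.20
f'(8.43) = 14.86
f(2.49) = -1.78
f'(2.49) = 2.98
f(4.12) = 5.73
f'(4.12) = 6.24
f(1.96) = -3.08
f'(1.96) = 1.92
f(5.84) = 19.43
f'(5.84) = 9.68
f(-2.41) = 7.63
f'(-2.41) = -6.82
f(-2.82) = 10.59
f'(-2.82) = -7.64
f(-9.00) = 96.00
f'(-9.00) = -20.00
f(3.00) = 0.00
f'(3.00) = 4.00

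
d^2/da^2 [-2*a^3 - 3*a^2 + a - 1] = -12*a - 6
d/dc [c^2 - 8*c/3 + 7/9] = 2*c - 8/3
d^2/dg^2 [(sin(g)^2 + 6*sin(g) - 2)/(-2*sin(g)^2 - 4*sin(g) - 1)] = 2*(8*sin(g)^5 - 36*sin(g)^4 - 70*sin(g)^3 + 12*sin(g)^2 + 91*sin(g) + 51)/(4*sin(g) - cos(2*g) + 2)^3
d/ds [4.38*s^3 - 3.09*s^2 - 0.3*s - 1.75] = 13.14*s^2 - 6.18*s - 0.3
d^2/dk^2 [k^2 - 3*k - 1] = 2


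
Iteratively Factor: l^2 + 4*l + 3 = (l + 3)*(l + 1)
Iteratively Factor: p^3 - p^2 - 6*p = (p)*(p^2 - p - 6) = p*(p - 3)*(p + 2)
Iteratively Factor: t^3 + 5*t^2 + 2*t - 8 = (t + 2)*(t^2 + 3*t - 4) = (t + 2)*(t + 4)*(t - 1)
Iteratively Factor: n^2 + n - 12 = (n + 4)*(n - 3)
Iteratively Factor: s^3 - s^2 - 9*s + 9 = (s - 1)*(s^2 - 9) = (s - 3)*(s - 1)*(s + 3)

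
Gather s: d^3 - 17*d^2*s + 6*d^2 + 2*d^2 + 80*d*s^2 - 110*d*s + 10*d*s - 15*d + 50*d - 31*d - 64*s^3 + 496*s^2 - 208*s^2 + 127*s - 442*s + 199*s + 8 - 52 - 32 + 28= d^3 + 8*d^2 + 4*d - 64*s^3 + s^2*(80*d + 288) + s*(-17*d^2 - 100*d - 116) - 48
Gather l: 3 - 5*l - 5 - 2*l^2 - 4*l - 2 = -2*l^2 - 9*l - 4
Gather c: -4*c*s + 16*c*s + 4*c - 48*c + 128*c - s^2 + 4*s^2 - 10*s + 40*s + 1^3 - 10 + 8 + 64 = c*(12*s + 84) + 3*s^2 + 30*s + 63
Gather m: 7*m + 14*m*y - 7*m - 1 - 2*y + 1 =14*m*y - 2*y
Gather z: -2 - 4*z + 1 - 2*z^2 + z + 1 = -2*z^2 - 3*z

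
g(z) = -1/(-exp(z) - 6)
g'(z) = -exp(z)/(-exp(z) - 6)^2 = -exp(z)/(exp(z) + 6)^2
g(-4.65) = 0.17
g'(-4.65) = -0.00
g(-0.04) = 0.14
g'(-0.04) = -0.02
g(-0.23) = 0.15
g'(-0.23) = -0.02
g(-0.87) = 0.16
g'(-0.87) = -0.01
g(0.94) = 0.12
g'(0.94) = -0.03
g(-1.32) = 0.16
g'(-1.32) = -0.01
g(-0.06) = 0.14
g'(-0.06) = -0.02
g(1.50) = 0.10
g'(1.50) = -0.04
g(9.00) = 0.00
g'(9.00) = 0.00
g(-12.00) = 0.17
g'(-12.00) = 0.00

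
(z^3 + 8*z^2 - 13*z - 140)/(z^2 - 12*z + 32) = (z^2 + 12*z + 35)/(z - 8)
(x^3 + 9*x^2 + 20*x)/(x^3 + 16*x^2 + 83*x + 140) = x/(x + 7)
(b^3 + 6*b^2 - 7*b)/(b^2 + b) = (b^2 + 6*b - 7)/(b + 1)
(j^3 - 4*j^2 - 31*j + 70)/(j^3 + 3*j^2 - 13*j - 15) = (j^2 - 9*j + 14)/(j^2 - 2*j - 3)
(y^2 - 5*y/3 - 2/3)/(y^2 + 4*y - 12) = (y + 1/3)/(y + 6)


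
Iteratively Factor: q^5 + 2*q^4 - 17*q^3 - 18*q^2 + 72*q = (q)*(q^4 + 2*q^3 - 17*q^2 - 18*q + 72) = q*(q - 3)*(q^3 + 5*q^2 - 2*q - 24) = q*(q - 3)*(q + 3)*(q^2 + 2*q - 8) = q*(q - 3)*(q - 2)*(q + 3)*(q + 4)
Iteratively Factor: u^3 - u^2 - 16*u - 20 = (u + 2)*(u^2 - 3*u - 10) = (u + 2)^2*(u - 5)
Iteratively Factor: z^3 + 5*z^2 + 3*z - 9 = (z - 1)*(z^2 + 6*z + 9) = (z - 1)*(z + 3)*(z + 3)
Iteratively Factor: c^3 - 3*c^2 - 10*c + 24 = (c + 3)*(c^2 - 6*c + 8) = (c - 4)*(c + 3)*(c - 2)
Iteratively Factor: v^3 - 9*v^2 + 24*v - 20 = (v - 2)*(v^2 - 7*v + 10) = (v - 5)*(v - 2)*(v - 2)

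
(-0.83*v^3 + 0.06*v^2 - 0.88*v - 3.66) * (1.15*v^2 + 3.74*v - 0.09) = -0.9545*v^5 - 3.0352*v^4 - 0.7129*v^3 - 7.5056*v^2 - 13.6092*v + 0.3294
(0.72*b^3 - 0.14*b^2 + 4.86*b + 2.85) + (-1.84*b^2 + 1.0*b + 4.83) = 0.72*b^3 - 1.98*b^2 + 5.86*b + 7.68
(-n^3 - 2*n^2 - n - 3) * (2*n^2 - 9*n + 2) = -2*n^5 + 5*n^4 + 14*n^3 - n^2 + 25*n - 6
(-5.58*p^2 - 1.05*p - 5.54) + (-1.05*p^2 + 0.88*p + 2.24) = -6.63*p^2 - 0.17*p - 3.3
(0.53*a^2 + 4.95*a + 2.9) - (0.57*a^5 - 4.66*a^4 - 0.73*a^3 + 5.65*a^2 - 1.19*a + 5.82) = -0.57*a^5 + 4.66*a^4 + 0.73*a^3 - 5.12*a^2 + 6.14*a - 2.92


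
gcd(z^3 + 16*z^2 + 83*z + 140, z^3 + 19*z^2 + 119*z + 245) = z^2 + 12*z + 35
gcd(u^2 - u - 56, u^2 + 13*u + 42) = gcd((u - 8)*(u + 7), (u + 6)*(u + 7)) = u + 7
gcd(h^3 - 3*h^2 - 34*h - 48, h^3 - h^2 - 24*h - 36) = h^2 + 5*h + 6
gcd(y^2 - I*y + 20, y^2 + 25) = y - 5*I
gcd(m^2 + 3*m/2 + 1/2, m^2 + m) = m + 1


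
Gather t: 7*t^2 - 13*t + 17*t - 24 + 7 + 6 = 7*t^2 + 4*t - 11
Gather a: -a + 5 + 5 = 10 - a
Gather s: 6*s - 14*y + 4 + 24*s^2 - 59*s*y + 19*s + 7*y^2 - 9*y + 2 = 24*s^2 + s*(25 - 59*y) + 7*y^2 - 23*y + 6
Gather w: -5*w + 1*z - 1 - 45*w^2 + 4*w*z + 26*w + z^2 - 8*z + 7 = -45*w^2 + w*(4*z + 21) + z^2 - 7*z + 6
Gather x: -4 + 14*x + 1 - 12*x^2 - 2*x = -12*x^2 + 12*x - 3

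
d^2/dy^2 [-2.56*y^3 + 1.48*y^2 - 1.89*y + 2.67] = 2.96 - 15.36*y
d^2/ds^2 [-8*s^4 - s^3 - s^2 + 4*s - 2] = -96*s^2 - 6*s - 2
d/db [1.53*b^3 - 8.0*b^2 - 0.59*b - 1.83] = 4.59*b^2 - 16.0*b - 0.59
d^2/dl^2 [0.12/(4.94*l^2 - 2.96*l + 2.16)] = (-5.856864*l^2 + 3.509376*l + 0.12*(9.88*l - 2.96)*(19.76*l - 5.92) - 2.560896)/(4.94*l^2 - 2.96*l + 2.16)^3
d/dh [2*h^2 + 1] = 4*h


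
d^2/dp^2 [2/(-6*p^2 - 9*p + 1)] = 12*(12*p^2 + 18*p - 3*(4*p + 3)^2 - 2)/(6*p^2 + 9*p - 1)^3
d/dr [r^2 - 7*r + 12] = 2*r - 7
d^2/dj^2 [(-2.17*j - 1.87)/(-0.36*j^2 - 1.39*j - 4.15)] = ((0.72*j + 1.39)*(1.44*j + 2.78)*(2.17*j + 1.87) - (4.6872*j + 7.379)*(0.36*j^2 + 1.39*j + 4.15))/(0.36*j^2 + 1.39*j + 4.15)^3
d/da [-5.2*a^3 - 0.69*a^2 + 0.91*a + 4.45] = -15.6*a^2 - 1.38*a + 0.91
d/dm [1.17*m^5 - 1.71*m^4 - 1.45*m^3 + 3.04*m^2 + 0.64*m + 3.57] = 5.85*m^4 - 6.84*m^3 - 4.35*m^2 + 6.08*m + 0.64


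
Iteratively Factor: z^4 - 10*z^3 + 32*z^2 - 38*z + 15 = (z - 3)*(z^3 - 7*z^2 + 11*z - 5) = (z - 3)*(z - 1)*(z^2 - 6*z + 5) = (z - 3)*(z - 1)^2*(z - 5)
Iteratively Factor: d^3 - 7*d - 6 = (d - 3)*(d^2 + 3*d + 2) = (d - 3)*(d + 1)*(d + 2)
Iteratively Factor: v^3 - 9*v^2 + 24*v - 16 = (v - 4)*(v^2 - 5*v + 4) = (v - 4)*(v - 1)*(v - 4)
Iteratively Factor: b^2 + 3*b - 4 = (b - 1)*(b + 4)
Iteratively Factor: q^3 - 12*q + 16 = (q + 4)*(q^2 - 4*q + 4) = (q - 2)*(q + 4)*(q - 2)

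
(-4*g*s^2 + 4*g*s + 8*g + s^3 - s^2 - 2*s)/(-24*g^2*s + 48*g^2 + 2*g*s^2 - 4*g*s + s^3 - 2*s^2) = (s + 1)/(6*g + s)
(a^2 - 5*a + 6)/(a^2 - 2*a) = (a - 3)/a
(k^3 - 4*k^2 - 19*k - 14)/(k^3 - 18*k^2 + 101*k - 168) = (k^2 + 3*k + 2)/(k^2 - 11*k + 24)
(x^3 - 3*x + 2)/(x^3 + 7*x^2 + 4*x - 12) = (x - 1)/(x + 6)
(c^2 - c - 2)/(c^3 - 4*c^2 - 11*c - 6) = (c - 2)/(c^2 - 5*c - 6)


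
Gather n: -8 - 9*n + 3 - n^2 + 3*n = -n^2 - 6*n - 5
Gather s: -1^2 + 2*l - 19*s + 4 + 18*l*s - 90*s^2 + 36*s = 2*l - 90*s^2 + s*(18*l + 17) + 3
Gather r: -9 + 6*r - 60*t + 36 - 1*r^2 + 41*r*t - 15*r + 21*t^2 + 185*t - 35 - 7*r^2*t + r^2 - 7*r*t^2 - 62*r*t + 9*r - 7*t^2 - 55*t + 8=-7*r^2*t + r*(-7*t^2 - 21*t) + 14*t^2 + 70*t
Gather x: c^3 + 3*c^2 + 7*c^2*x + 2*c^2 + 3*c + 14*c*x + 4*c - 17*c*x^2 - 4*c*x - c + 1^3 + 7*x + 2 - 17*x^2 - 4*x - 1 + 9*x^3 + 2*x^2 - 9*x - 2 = c^3 + 5*c^2 + 6*c + 9*x^3 + x^2*(-17*c - 15) + x*(7*c^2 + 10*c - 6)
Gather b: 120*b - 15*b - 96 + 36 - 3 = 105*b - 63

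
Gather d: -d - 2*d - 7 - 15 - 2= -3*d - 24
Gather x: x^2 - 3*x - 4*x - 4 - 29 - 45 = x^2 - 7*x - 78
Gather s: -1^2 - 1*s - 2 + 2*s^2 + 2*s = 2*s^2 + s - 3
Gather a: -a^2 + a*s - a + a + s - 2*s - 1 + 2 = -a^2 + a*s - s + 1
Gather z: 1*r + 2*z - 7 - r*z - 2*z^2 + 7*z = r - 2*z^2 + z*(9 - r) - 7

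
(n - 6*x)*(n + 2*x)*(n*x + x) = n^3*x - 4*n^2*x^2 + n^2*x - 12*n*x^3 - 4*n*x^2 - 12*x^3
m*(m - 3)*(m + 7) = m^3 + 4*m^2 - 21*m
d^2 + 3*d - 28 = (d - 4)*(d + 7)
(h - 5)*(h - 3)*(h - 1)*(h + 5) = h^4 - 4*h^3 - 22*h^2 + 100*h - 75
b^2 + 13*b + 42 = (b + 6)*(b + 7)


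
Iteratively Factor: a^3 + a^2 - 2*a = (a - 1)*(a^2 + 2*a) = (a - 1)*(a + 2)*(a)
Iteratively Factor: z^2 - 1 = (z + 1)*(z - 1)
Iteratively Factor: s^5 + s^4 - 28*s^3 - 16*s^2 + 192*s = (s)*(s^4 + s^3 - 28*s^2 - 16*s + 192) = s*(s + 4)*(s^3 - 3*s^2 - 16*s + 48) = s*(s + 4)^2*(s^2 - 7*s + 12) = s*(s - 4)*(s + 4)^2*(s - 3)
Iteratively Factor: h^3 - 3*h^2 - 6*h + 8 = (h - 1)*(h^2 - 2*h - 8) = (h - 1)*(h + 2)*(h - 4)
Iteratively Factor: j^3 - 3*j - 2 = (j - 2)*(j^2 + 2*j + 1) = (j - 2)*(j + 1)*(j + 1)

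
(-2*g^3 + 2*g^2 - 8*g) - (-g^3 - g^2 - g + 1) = -g^3 + 3*g^2 - 7*g - 1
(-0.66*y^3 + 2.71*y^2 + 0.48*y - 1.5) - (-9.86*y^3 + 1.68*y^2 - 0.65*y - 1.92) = 9.2*y^3 + 1.03*y^2 + 1.13*y + 0.42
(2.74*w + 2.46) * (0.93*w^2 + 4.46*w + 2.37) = 2.5482*w^3 + 14.5082*w^2 + 17.4654*w + 5.8302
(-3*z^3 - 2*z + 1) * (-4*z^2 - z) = 12*z^5 + 3*z^4 + 8*z^3 - 2*z^2 - z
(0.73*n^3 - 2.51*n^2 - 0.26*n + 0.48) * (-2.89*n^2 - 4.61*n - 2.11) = -2.1097*n^5 + 3.8886*n^4 + 10.7822*n^3 + 5.1075*n^2 - 1.6642*n - 1.0128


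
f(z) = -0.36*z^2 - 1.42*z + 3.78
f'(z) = -0.72*z - 1.42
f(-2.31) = 5.14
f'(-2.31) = 0.24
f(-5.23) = 1.36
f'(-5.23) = 2.35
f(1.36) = 1.18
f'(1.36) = -2.40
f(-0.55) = 4.45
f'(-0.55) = -1.02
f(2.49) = -1.99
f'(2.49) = -3.21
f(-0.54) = 4.44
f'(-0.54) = -1.03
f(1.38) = 1.13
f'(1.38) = -2.41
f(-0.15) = 3.98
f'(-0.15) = -1.31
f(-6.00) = -0.66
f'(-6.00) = 2.90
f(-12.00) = -31.02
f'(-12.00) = 7.22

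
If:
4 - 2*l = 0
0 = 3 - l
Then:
No Solution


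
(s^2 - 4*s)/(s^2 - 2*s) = (s - 4)/(s - 2)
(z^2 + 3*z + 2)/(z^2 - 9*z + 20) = (z^2 + 3*z + 2)/(z^2 - 9*z + 20)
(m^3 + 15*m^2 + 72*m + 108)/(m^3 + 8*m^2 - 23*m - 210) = (m^2 + 9*m + 18)/(m^2 + 2*m - 35)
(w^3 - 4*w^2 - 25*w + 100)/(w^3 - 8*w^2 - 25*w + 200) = (w - 4)/(w - 8)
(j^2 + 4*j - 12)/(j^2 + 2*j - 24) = (j - 2)/(j - 4)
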